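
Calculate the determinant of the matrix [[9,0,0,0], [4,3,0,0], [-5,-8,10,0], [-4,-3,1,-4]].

The determinant is -1080.

The matrix is lower triangular, so the determinant is the product of the diagonal entries:
det = (9) · (3) · (10) · (-4) = -1080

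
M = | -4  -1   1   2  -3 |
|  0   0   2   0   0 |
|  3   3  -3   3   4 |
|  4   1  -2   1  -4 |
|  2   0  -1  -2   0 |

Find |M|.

|M| = -60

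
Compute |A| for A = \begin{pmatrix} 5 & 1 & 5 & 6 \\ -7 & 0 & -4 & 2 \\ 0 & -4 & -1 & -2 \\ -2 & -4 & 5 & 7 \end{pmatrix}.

Expand along row 2 (it has 1 zero):
  − (-7) · M_21   where M_21 = det([1 5 6; -4 -1 -2; -4 5 7]) = 39
  − (-4) · M_23   where M_23 = det([5 1 6; 0 -4 -2; -2 -4 7]) = -224
  + (2) · M_24   where M_24 = det([5 1 5; 0 -4 -1; -2 -4 5]) = -158
det = (-1)·(-7)·(39) + (-1)·(-4)·(-224) + (+1)·(2)·(-158) = -939

The determinant is -939.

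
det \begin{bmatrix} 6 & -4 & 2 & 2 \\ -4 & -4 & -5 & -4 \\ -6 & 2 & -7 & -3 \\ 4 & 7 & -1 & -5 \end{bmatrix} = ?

Expand along row 1:
  + (6) · M_11   where M_11 = det([-4 -5 -4; 2 -7 -3; 7 -1 -5]) = -261
  − (-4) · M_12   where M_12 = det([-4 -5 -4; -6 -7 -3; 4 -1 -5]) = -54
  + (2) · M_13   where M_13 = det([-4 -4 -4; -6 2 -3; 4 7 -5]) = 324
  − (2) · M_14   where M_14 = det([-4 -4 -5; -6 2 -7; 4 7 -1]) = 198
det = (+1)·(6)·(-261) + (-1)·(-4)·(-54) + (+1)·(2)·(324) + (-1)·(2)·(198) = -1530

The determinant is -1530.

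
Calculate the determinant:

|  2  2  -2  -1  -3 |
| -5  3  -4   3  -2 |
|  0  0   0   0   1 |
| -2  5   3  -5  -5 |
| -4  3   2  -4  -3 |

Expand along row 3 (it has 4 zeros):
  + (1) · M_35   where M_35 = det([2 2 -2 -1; -5 3 -4 3; -2 5 3 -5; -4 3 2 -4]) = -309
det = (+1)·(1)·(-309) = -309

The determinant is -309.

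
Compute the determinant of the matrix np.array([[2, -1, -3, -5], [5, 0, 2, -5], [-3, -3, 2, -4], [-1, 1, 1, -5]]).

The determinant is -633.

Expand along row 2 (it has 1 zero):
  − (5) · M_21   where M_21 = det([-1 -3 -5; -3 2 -4; 1 1 -5]) = 88
  − (2) · M_23   where M_23 = det([2 -1 -5; -3 -3 -4; -1 1 -5]) = 79
  + (-5) · M_24   where M_24 = det([2 -1 -3; -3 -3 2; -1 1 1]) = 7
det = (-1)·(5)·(88) + (-1)·(2)·(79) + (+1)·(-5)·(7) = -633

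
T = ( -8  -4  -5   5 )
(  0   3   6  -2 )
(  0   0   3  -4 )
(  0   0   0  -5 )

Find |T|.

The determinant is 360.

T is upper triangular, so det(T) is the product of the diagonal entries:
det = (-8) · (3) · (3) · (-5) = 360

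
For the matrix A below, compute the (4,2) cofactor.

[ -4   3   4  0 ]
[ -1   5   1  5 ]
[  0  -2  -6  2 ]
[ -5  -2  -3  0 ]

-120

Delete row 4 and column 2; the remaining 3×3 submatrix is [-4 4 0; -1 1 5; 0 -6 2].
Its determinant is -120.
The cofactor carries sign (−1)^(4+2) = +1, so C_{4,2} = +(-120) = -120.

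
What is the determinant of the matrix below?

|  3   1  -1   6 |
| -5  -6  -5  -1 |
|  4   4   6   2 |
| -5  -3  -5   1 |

-318

Expand along row 1:
  + (3) · M_11   where M_11 = det([-6 -5 -1; 4 6 2; -3 -5 1]) = -44
  − (1) · M_12   where M_12 = det([-5 -5 -1; 4 6 2; -5 -5 1]) = -20
  + (-1) · M_13   where M_13 = det([-5 -6 -1; 4 4 2; -5 -3 1]) = 26
  − (6) · M_14   where M_14 = det([-5 -6 -5; 4 4 6; -5 -3 -5]) = 30
det = (+1)·(3)·(-44) + (-1)·(1)·(-20) + (+1)·(-1)·(26) + (-1)·(6)·(30) = -318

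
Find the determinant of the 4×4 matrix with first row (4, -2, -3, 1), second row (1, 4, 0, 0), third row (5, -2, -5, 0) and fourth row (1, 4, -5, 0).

-110

Expand along column 4 (it has 3 zeros):
  − (1) · M_14   where M_14 = det([1 4 0; 5 -2 -5; 1 4 -5]) = 110
det = (-1)·(1)·(110) = -110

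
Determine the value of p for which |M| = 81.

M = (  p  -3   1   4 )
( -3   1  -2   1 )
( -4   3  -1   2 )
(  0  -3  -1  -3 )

1

Expanding along the column containing p, det(M) is linear in p: det(M) = (-7)·p + (88).
Set (-7)·p + (88) = 81  ⇒  (-7)·p = -7  ⇒  p = 1.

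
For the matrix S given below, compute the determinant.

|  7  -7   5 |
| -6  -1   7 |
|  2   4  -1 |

Expand along row 1:
  + 7 · |-1 7; 4 -1| = 7·(1 − 28) = -189
  − (-7) · |-6 7; 2 -1| = −(-7)·(6 − 14) = -56
  + 5 · |-6 -1; 2 4| = 5·(-24 − (-2)) = -110
Sum: (-189) + (-56) + (-110) = -355

det(S) = -355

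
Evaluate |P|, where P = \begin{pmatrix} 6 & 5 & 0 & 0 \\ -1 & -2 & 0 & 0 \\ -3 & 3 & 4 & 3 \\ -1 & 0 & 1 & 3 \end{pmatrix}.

P is block lower-triangular with a 2×2 block and a 2×2 block on the diagonal, so its determinant equals the product of the determinants of the diagonal blocks.
det of the 2×2 block = -7
det of the 2×2 block = 9
det = (-7)·(9) = -63

-63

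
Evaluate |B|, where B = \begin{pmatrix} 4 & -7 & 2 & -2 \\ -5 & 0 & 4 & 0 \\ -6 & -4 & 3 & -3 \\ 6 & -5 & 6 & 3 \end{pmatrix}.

Expand along row 2 (it has 2 zeros):
  − (-5) · M_21   where M_21 = det([-7 2 -2; -4 3 -3; -5 6 3]) = -117
  − (4) · M_23   where M_23 = det([4 -7 -2; -6 -4 -3; 6 -5 3]) = -216
det = (-1)·(-5)·(-117) + (-1)·(4)·(-216) = 279

279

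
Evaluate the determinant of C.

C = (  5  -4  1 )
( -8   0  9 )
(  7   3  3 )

det(C) = -507

Expand along column 2:
  − (-4) · |-8 9; 7 3| = −(-4)·(-24 − 63) = -348
  − 3 · |5 1; -8 9| = −3·(45 − (-8)) = -159
Sum: (-348) + (-159) = -507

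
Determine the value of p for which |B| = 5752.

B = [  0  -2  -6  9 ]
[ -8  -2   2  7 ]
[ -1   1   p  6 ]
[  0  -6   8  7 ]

8

Expanding along the row containing p, det(B) is linear in p: det(B) = (320)·p + (3192).
Set (320)·p + (3192) = 5752  ⇒  (320)·p = 2560  ⇒  p = 8.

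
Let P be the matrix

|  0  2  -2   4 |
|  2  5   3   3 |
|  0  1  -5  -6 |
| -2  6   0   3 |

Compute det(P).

Expand along column 1 (it has 2 zeros):
  − (2) · M_21   where M_21 = det([2 -2 4; 1 -5 -6; 6 0 3]) = 168
  − (-2) · M_41   where M_41 = det([2 -2 4; 5 3 3; 1 -5 -6]) = -184
det = (-1)·(2)·(168) + (-1)·(-2)·(-184) = -704

-704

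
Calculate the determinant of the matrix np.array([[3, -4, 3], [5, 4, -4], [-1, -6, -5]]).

Expand along row 1:
  + 3 · |4 -4; -6 -5| = 3·(-20 − 24) = -132
  − (-4) · |5 -4; -1 -5| = −(-4)·(-25 − 4) = -116
  + 3 · |5 4; -1 -6| = 3·(-30 − (-4)) = -78
Sum: (-132) + (-116) + (-78) = -326

The determinant is -326.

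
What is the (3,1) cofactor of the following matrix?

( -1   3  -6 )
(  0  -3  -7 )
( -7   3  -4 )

Delete row 3 and column 1; the remaining 2×2 submatrix is [3 -6; -3 -7].
Its determinant is 3·(-7) − (-6)·(-3) = -39.
The cofactor carries sign (−1)^(3+1) = +1, so C_{3,1} = +(-39) = -39.

The cofactor is -39.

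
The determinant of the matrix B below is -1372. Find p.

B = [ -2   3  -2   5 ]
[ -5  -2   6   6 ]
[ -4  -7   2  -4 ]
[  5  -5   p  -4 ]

p = 0

Expanding along the row containing p, det(B) is linear in p: det(B) = (97)·p + (-1372).
Set (97)·p + (-1372) = -1372  ⇒  (97)·p = 0  ⇒  p = 0.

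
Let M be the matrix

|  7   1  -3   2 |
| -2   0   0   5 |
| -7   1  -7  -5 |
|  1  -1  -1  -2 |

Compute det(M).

The determinant is -496.

Expand along row 2 (it has 2 zeros):
  − (-2) · M_21   where M_21 = det([1 -3 2; 1 -7 -5; -1 -1 -2]) = -28
  + (5) · M_24   where M_24 = det([7 1 -3; -7 1 -7; 1 -1 -1]) = -88
det = (-1)·(-2)·(-28) + (+1)·(5)·(-88) = -496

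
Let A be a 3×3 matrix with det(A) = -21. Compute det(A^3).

-9261

det(A^3) = (det A)^3 = (-21)^3 = -9261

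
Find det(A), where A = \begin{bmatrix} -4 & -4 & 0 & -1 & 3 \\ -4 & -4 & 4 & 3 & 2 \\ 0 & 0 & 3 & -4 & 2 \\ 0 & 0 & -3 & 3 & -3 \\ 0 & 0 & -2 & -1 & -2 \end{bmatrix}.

A is block upper-triangular with a 2×2 block and a 3×3 block on the diagonal, so its determinant equals the product of the determinants of the diagonal blocks.
det of the 2×2 block = 0
det of the 3×3 block = -9
det = (0)·(-9) = 0

|A| = 0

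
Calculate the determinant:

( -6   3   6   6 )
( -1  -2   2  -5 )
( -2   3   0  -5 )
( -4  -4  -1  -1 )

The determinant is -1479.

Expand along row 3 (it has 1 zero):
  + (-2) · M_31   where M_31 = det([3 6 6; -2 2 -5; -4 -1 -1]) = 147
  − (3) · M_32   where M_32 = det([-6 6 6; -1 2 -5; -4 -1 -1]) = 210
  − (-5) · M_34   where M_34 = det([-6 3 6; -1 -2 2; -4 -4 -1]) = -111
det = (+1)·(-2)·(147) + (-1)·(3)·(210) + (-1)·(-5)·(-111) = -1479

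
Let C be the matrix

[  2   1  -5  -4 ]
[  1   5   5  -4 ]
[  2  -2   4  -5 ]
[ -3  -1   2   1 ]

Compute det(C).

-735

Expand along row 1:
  + (2) · M_11   where M_11 = det([5 5 -4; -2 4 -5; -1 2 1]) = 105
  − (1) · M_12   where M_12 = det([1 5 -4; 2 4 -5; -3 2 1]) = 15
  + (-5) · M_13   where M_13 = det([1 5 -4; 2 -2 -5; -3 -1 1]) = 90
  − (-4) · M_14   where M_14 = det([1 5 5; 2 -2 4; -3 -1 2]) = -120
det = (+1)·(2)·(105) + (-1)·(1)·(15) + (+1)·(-5)·(90) + (-1)·(-4)·(-120) = -735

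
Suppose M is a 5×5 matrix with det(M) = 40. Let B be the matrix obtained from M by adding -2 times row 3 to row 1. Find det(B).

Adding a multiple of one row to another leaves the determinant unchanged.
det(B) = (1)·(40) = 40

40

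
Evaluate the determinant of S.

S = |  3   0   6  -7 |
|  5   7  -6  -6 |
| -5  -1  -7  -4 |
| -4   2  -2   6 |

|S| = 3224

Expand along row 1 (it has 1 zero):
  + (3) · M_11   where M_11 = det([7 -6 -6; -1 -7 -4; 2 -2 6]) = -434
  + (6) · M_13   where M_13 = det([5 7 -6; -5 -1 -4; -4 2 6]) = 416
  − (-7) · M_14   where M_14 = det([5 7 -6; -5 -1 -7; -4 2 -2]) = 290
det = (+1)·(3)·(-434) + (+1)·(6)·(416) + (-1)·(-7)·(290) = 3224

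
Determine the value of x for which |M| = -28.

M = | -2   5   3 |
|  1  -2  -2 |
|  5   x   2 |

x = 6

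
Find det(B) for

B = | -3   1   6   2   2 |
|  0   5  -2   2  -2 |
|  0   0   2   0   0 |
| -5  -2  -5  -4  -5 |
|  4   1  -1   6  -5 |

det(B) = -2520

Expand along row 3 (it has 4 zeros):
  + (2) · M_33   where M_33 = det([-3 1 2 2; 0 5 2 -2; -5 -2 -4 -5; 4 1 6 -5]) = -1260
det = (+1)·(2)·(-1260) = -2520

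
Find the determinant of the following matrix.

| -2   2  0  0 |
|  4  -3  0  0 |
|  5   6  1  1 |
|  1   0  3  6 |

The matrix is block lower-triangular with a 2×2 block and a 2×2 block on the diagonal, so its determinant equals the product of the determinants of the diagonal blocks.
det of the 2×2 block = -2
det of the 2×2 block = 3
det = (-2)·(3) = -6

-6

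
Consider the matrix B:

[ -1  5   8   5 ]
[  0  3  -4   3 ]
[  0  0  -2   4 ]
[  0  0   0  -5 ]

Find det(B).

B is upper triangular, so det(B) is the product of the diagonal entries:
det = (-1) · (3) · (-2) · (-5) = -30

The determinant is -30.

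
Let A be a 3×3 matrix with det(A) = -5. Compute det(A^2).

det(A^2) = (det A)^2 = (-5)^2 = 25

25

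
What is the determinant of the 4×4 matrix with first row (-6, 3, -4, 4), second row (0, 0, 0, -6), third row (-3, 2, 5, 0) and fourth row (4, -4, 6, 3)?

The determinant is 564.

Expand along row 2 (it has 3 zeros):
  + (-6) · M_24   where M_24 = det([-6 3 -4; -3 2 5; 4 -4 6]) = -94
det = (+1)·(-6)·(-94) = 564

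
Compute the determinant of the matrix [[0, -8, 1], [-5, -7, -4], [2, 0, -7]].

358

Expand along column 1:
  − (-5) · |-8 1; 0 -7| = −(-5)·(56 − 0) = 280
  + 2 · |-8 1; -7 -4| = 2·(32 − (-7)) = 78
Sum: (280) + (78) = 358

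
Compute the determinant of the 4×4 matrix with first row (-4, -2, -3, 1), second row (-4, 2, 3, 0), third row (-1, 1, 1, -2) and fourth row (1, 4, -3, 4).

311

Expand along row 2 (it has 1 zero):
  − (-4) · M_21   where M_21 = det([-2 -3 1; 1 1 -2; 4 -3 4]) = 33
  + (2) · M_22   where M_22 = det([-4 -3 1; -1 1 -2; 1 -3 4]) = 4
  − (3) · M_23   where M_23 = det([-4 -2 1; -1 1 -2; 1 4 4]) = -57
det = (-1)·(-4)·(33) + (+1)·(2)·(4) + (-1)·(3)·(-57) = 311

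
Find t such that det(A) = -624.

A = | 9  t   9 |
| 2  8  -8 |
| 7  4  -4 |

4

Expanding along the row containing t, det(A) is linear in t: det(A) = (-48)·t + (-432).
Set (-48)·t + (-432) = -624  ⇒  (-48)·t = -192  ⇒  t = 4.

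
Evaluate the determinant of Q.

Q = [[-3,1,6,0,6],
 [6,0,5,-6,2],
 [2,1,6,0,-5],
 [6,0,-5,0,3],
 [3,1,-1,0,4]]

The determinant is 1722.

Expand along column 4 (it has 4 zeros):
  + (-6) · M_24   where M_24 = det([-3 1 6 6; 2 1 6 -5; 6 0 -5 3; 3 1 -1 4]) = -287
det = (+1)·(-6)·(-287) = 1722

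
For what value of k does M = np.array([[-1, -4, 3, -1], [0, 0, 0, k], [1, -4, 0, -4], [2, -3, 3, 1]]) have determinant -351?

-9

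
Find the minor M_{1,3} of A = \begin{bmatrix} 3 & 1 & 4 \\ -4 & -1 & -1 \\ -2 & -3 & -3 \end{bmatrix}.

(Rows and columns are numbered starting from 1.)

10

Delete row 1 and column 3; the remaining 2×2 submatrix is [-4 -1; -2 -3].
Its determinant is (-4)·(-3) − (-1)·(-2) = 10.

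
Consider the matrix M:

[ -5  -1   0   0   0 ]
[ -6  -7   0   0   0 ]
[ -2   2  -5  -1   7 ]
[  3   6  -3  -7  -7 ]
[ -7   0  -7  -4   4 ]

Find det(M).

The determinant is -1160.

M is block lower-triangular with a 2×2 block and a 3×3 block on the diagonal, so its determinant equals the product of the determinants of the diagonal blocks.
det of the 2×2 block = 29
det of the 3×3 block = -40
det = (29)·(-40) = -1160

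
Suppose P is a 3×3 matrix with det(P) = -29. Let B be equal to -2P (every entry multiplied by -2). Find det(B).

The determinant is 232.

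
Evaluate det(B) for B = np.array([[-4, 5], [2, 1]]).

det(B) = (-4)·1 − 5·2 = -4 − 10 = -14

The determinant is -14.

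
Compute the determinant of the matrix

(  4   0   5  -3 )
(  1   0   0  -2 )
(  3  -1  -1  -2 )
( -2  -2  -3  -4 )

Expand along row 2 (it has 2 zeros):
  − (1) · M_21   where M_21 = det([0 5 -3; -1 -1 -2; -2 -3 -4]) = -3
  + (-2) · M_24   where M_24 = det([4 0 5; 3 -1 -1; -2 -2 -3]) = -36
det = (-1)·(1)·(-3) + (+1)·(-2)·(-36) = 75

75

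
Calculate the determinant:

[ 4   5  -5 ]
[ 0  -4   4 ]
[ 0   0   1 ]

-16

The matrix is upper triangular, so the determinant is the product of the diagonal entries:
det = (4) · (-4) · (1) = -16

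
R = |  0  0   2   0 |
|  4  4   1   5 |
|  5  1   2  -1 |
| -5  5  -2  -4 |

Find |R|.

Expand along row 1 (it has 3 zeros):
  + (2) · M_13   where M_13 = det([4 4 5; 5 1 -1; -5 5 -4]) = 254
det = (+1)·(2)·(254) = 508

The determinant is 508.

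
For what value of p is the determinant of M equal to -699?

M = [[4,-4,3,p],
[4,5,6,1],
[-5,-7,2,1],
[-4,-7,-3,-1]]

7

Expanding along the column containing p, det(M) is linear in p: det(M) = (-67)·p + (-230).
Set (-67)·p + (-230) = -699  ⇒  (-67)·p = -469  ⇒  p = 7.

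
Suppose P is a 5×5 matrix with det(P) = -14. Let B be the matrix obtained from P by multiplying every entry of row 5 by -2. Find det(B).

28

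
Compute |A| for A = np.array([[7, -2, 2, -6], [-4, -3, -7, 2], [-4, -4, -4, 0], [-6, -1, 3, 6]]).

-640

Expand along row 3 (it has 1 zero):
  + (-4) · M_31   where M_31 = det([-2 2 -6; -3 -7 2; -1 3 6]) = 224
  − (-4) · M_32   where M_32 = det([7 2 -6; -4 -7 2; -6 3 6]) = 12
  + (-4) · M_33   where M_33 = det([7 -2 -6; -4 -3 2; -6 -1 6]) = -52
det = (+1)·(-4)·(224) + (-1)·(-4)·(12) + (+1)·(-4)·(-52) = -640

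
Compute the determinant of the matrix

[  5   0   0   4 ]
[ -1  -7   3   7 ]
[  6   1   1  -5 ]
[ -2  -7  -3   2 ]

Expand along row 1 (it has 2 zeros):
  + (5) · M_11   where M_11 = det([-7 3 7; 1 1 -5; -7 -3 2]) = 218
  − (4) · M_14   where M_14 = det([-1 -7 3; 6 1 1; -2 -7 -3]) = -236
det = (+1)·(5)·(218) + (-1)·(4)·(-236) = 2034

The determinant is 2034.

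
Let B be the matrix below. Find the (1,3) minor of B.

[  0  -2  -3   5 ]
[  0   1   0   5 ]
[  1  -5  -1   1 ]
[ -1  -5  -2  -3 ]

Delete row 1 and column 3; the remaining 3×3 submatrix is [0 1 5; 1 -5 1; -1 -5 -3].
Its determinant is -48.

-48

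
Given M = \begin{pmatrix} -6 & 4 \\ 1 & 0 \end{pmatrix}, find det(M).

-4

det(M) = (-6)·0 − 4·1 = 0 − 4 = -4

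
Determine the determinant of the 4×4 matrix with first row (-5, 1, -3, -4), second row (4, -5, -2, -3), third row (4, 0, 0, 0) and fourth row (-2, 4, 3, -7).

Expand along row 3 (it has 3 zeros):
  + (4) · M_31   where M_31 = det([1 -3 -4; -5 -2 -3; 4 3 -7]) = 192
det = (+1)·(4)·(192) = 768

768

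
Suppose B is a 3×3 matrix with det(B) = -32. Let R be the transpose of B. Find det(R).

det(Bᵀ) = det(B).
det(R) = (1)·(-32) = -32

|R| = -32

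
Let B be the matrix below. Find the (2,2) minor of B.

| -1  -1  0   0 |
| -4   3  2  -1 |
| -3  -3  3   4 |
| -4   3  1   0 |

Delete row 2 and column 2; the remaining 3×3 submatrix is [-1 0 0; -3 3 4; -4 1 0].
Its determinant is 4.

4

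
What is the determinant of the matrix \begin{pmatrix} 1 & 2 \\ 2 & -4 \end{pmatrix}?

det = 1·(-4) − 2·2 = -4 − 4 = -8

The determinant is -8.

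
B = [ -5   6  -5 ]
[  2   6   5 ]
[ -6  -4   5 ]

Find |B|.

|B| = -630

Expand along row 1:
  + (-5) · |6 5; -4 5| = (-5)·(30 − (-20)) = -250
  − 6 · |2 5; -6 5| = −6·(10 − (-30)) = -240
  + (-5) · |2 6; -6 -4| = (-5)·(-8 − (-36)) = -140
Sum: (-250) + (-240) + (-140) = -630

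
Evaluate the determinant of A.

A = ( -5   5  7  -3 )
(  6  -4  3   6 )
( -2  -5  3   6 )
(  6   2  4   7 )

Expand along row 1:
  + (-5) · M_11   where M_11 = det([-4 3 6; -5 3 6; 2 4 7]) = -3
  − (5) · M_12   where M_12 = det([6 3 6; -2 3 6; 6 4 7]) = -24
  + (7) · M_13   where M_13 = det([6 -4 6; -2 -5 6; 6 2 7]) = -326
  − (-3) · M_14   where M_14 = det([6 -4 3; -2 -5 3; 6 2 4]) = -182
det = (+1)·(-5)·(-3) + (-1)·(5)·(-24) + (+1)·(7)·(-326) + (-1)·(-3)·(-182) = -2693

The determinant is -2693.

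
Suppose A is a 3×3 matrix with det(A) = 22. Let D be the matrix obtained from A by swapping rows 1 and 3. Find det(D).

Swapping two rows multiplies the determinant by −1.
det(D) = (-1)·(22) = -22

-22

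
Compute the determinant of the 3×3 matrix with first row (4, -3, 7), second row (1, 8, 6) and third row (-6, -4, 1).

547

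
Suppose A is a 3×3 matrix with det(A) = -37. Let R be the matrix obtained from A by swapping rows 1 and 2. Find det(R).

Swapping two rows multiplies the determinant by −1.
det(R) = (-1)·(-37) = 37

det(R) = 37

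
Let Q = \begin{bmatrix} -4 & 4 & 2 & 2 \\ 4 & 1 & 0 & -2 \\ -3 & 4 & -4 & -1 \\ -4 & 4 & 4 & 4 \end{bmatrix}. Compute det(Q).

det(Q) = 136

Expand along row 2 (it has 1 zero):
  − (4) · M_21   where M_21 = det([4 2 2; 4 -4 -1; 4 4 4]) = -24
  + (1) · M_22   where M_22 = det([-4 2 2; -3 -4 -1; -4 4 4]) = 24
  + (-2) · M_24   where M_24 = det([-4 4 2; -3 4 -4; -4 4 4]) = -8
det = (-1)·(4)·(-24) + (+1)·(1)·(24) + (+1)·(-2)·(-8) = 136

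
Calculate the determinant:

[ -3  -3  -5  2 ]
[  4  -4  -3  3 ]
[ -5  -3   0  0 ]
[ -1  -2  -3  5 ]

509

Expand along row 3 (it has 2 zeros):
  + (-5) · M_31   where M_31 = det([-3 -5 2; -4 -3 3; -2 -3 5]) = -40
  − (-3) · M_32   where M_32 = det([-3 -5 2; 4 -3 3; -1 -3 5]) = 103
det = (+1)·(-5)·(-40) + (-1)·(-3)·(103) = 509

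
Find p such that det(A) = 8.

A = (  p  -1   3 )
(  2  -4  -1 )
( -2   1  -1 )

p = 6

Expanding along the row containing p, det(A) is linear in p: det(A) = (5)·p + (-22).
Set (5)·p + (-22) = 8  ⇒  (5)·p = 30  ⇒  p = 6.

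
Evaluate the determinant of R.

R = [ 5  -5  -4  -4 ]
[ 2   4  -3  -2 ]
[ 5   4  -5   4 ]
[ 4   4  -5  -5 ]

det(R) = -59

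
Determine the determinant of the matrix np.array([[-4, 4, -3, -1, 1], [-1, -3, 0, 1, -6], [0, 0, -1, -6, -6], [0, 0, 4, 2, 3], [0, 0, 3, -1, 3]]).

The matrix is block upper-triangular with a 2×2 block and a 3×3 block on the diagonal, so its determinant equals the product of the determinants of the diagonal blocks.
det of the 2×2 block = 16
det of the 3×3 block = 69
det = (16)·(69) = 1104

1104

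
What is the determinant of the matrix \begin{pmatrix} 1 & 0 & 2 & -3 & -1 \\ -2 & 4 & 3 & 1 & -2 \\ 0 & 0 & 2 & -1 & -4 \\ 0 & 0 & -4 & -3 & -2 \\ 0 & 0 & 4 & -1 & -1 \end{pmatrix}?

-200

The matrix is block upper-triangular with a 2×2 block and a 3×3 block on the diagonal, so its determinant equals the product of the determinants of the diagonal blocks.
det of the 2×2 block = 4
det of the 3×3 block = -50
det = (4)·(-50) = -200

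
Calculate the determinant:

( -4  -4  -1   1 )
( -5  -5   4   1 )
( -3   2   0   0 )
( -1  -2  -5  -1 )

-170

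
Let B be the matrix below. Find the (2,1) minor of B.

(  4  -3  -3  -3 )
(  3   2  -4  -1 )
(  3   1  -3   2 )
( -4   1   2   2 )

Delete row 2 and column 1; the remaining 3×3 submatrix is [-3 -3 -3; 1 -3 2; 1 2 2].
Its determinant is 15.

The minor is 15.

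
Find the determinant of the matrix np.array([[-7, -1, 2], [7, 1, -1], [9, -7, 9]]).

Expand along row 1:
  + (-7) · |1 -1; -7 9| = (-7)·(9 − 7) = -14
  − (-1) · |7 -1; 9 9| = −(-1)·(63 − (-9)) = 72
  + 2 · |7 1; 9 -7| = 2·(-49 − 9) = -116
Sum: (-14) + (72) + (-116) = -58

-58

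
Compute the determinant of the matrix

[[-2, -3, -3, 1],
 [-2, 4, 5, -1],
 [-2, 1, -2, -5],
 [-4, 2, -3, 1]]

Expand along row 1:
  + (-2) · M_11   where M_11 = det([4 5 -1; 1 -2 -5; 2 -3 1]) = -124
  − (-3) · M_12   where M_12 = det([-2 5 -1; -2 -2 -5; -4 -3 1]) = 146
  + (-3) · M_13   where M_13 = det([-2 4 -1; -2 1 -5; -4 2 1]) = 66
  − (1) · M_14   where M_14 = det([-2 4 5; -2 1 -2; -4 2 -3]) = 6
det = (+1)·(-2)·(-124) + (-1)·(-3)·(146) + (+1)·(-3)·(66) + (-1)·(1)·(6) = 482

The determinant is 482.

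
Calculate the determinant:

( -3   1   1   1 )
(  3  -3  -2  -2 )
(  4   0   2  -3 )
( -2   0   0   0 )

Expand along row 4 (it has 3 zeros):
  − (-2) · M_41   where M_41 = det([1 1 1; -3 -2 -2; 0 2 -3]) = -5
det = (-1)·(-2)·(-5) = -10

-10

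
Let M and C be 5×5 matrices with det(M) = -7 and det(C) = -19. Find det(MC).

det(MC) = det(M)·det(C) = (-7)·(-19) = 133

det(MC) = 133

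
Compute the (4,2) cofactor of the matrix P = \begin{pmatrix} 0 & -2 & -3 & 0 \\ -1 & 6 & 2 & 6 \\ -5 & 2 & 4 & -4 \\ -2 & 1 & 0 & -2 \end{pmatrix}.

The cofactor is 102.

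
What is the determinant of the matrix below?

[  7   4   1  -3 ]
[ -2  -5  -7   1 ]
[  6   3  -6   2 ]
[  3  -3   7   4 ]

Expand along row 1:
  + (7) · M_11   where M_11 = det([-5 -7 1; 3 -6 2; -3 7 4]) = 319
  − (4) · M_12   where M_12 = det([-2 -7 1; 6 -6 2; 3 7 4]) = 262
  + (1) · M_13   where M_13 = det([-2 -5 1; 6 3 2; 3 -3 4]) = 27
  − (-3) · M_14   where M_14 = det([-2 -5 -7; 6 3 -6; 3 -3 7]) = 483
det = (+1)·(7)·(319) + (-1)·(4)·(262) + (+1)·(1)·(27) + (-1)·(-3)·(483) = 2661

2661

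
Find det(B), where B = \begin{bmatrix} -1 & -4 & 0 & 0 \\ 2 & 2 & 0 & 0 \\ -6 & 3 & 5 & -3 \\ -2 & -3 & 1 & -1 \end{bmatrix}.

-12

B is block lower-triangular with a 2×2 block and a 2×2 block on the diagonal, so its determinant equals the product of the determinants of the diagonal blocks.
det of the 2×2 block = 6
det of the 2×2 block = -2
det = (6)·(-2) = -12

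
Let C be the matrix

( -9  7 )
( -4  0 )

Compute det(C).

28

det(C) = (-9)·0 − 7·(-4) = 0 − (-28) = 28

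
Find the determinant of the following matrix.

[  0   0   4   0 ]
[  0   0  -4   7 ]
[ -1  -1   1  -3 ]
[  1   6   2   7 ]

Expand along row 1 (it has 3 zeros):
  + (4) · M_13   where M_13 = det([0 0 7; -1 -1 -3; 1 6 7]) = -35
det = (+1)·(4)·(-35) = -140

The determinant is -140.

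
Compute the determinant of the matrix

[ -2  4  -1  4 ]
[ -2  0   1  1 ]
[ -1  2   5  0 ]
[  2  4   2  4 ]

Expand along row 2 (it has 1 zero):
  − (-2) · M_21   where M_21 = det([4 -1 4; 2 5 0; 4 2 4]) = 24
  − (1) · M_23   where M_23 = det([-2 4 4; -1 2 0; 2 4 4]) = -32
  + (1) · M_24   where M_24 = det([-2 4 -1; -1 2 5; 2 4 2]) = 88
det = (-1)·(-2)·(24) + (-1)·(1)·(-32) + (+1)·(1)·(88) = 168

The determinant is 168.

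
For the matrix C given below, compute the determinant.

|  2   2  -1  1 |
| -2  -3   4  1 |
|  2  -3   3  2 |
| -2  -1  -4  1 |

The determinant is 124.

Expand along row 1:
  + (2) · M_11   where M_11 = det([-3 4 1; -3 3 2; -1 -4 1]) = -14
  − (2) · M_12   where M_12 = det([-2 4 1; 2 3 2; -2 -4 1]) = -48
  + (-1) · M_13   where M_13 = det([-2 -3 1; 2 -3 2; -2 -1 1]) = 12
  − (1) · M_14   where M_14 = det([-2 -3 4; 2 -3 3; -2 -1 -4]) = -68
det = (+1)·(2)·(-14) + (-1)·(2)·(-48) + (+1)·(-1)·(12) + (-1)·(1)·(-68) = 124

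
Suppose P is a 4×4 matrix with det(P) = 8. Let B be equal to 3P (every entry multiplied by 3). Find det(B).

For a 4×4 matrix, det(3P) = 3^4·det(P) = 81·det(P).
det(B) = (81)·(8) = 648

The determinant is 648.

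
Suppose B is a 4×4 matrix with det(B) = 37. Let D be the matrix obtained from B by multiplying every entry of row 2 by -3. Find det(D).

-111

Scaling one row by -3 multiplies the determinant by -3.
det(D) = (-3)·(37) = -111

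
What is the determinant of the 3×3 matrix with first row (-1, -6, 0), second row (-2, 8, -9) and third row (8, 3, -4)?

Expand along column 3:
  − (-9) · |-1 -6; 8 3| = −(-9)·(-3 − (-48)) = 405
  + (-4) · |-1 -6; -2 8| = (-4)·(-8 − 12) = 80
Sum: (405) + (80) = 485

485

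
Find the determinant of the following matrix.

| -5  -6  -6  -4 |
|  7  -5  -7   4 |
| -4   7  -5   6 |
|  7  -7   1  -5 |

Expand along row 1:
  + (-5) · M_11   where M_11 = det([-5 -7 4; 7 -5 6; -7 1 -5]) = -158
  − (-6) · M_12   where M_12 = det([7 -7 4; -4 -5 6; 7 1 -5]) = 103
  + (-6) · M_13   where M_13 = det([7 -5 4; -4 7 6; 7 -7 -5]) = -145
  − (-4) · M_14   where M_14 = det([7 -5 -7; -4 7 -5; 7 -7 1]) = 106
det = (+1)·(-5)·(-158) + (-1)·(-6)·(103) + (+1)·(-6)·(-145) + (-1)·(-4)·(106) = 2702

2702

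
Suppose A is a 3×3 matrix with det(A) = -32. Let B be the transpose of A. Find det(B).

The determinant is -32.

det(Aᵀ) = det(A).
det(B) = (1)·(-32) = -32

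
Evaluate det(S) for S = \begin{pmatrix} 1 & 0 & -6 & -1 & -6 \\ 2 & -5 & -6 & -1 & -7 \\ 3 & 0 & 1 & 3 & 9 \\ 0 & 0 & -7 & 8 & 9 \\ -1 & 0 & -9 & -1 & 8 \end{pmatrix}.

|S| = -17690

Expand along column 2 (it has 4 zeros):
  + (-5) · M_22   where M_22 = det([1 -6 -1 -6; 3 1 3 9; 0 -7 8 9; -1 -9 -1 8]) = 3538
det = (+1)·(-5)·(3538) = -17690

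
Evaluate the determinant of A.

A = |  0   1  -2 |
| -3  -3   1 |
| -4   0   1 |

23

Expand along row 1:
  − 1 · |-3 1; -4 1| = −1·(-3 − (-4)) = -1
  + (-2) · |-3 -3; -4 0| = (-2)·(0 − 12) = 24
Sum: (-1) + (24) = 23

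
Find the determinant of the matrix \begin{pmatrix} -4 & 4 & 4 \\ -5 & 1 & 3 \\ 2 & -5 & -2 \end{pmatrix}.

Expand along row 1:
  + (-4) · |1 3; -5 -2| = (-4)·(-2 − (-15)) = -52
  − 4 · |-5 3; 2 -2| = −4·(10 − 6) = -16
  + 4 · |-5 1; 2 -5| = 4·(25 − 2) = 92
Sum: (-52) + (-16) + (92) = 24

24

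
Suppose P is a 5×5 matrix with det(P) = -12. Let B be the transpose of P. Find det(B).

-12

det(Pᵀ) = det(P).
det(B) = (1)·(-12) = -12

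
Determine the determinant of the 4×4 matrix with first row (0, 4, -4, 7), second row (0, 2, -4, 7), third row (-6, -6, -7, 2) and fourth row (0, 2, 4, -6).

Expand along column 1 (it has 3 zeros):
  + (-6) · M_31   where M_31 = det([4 -4 7; 2 -4 7; 2 4 -6]) = -8
det = (+1)·(-6)·(-8) = 48

The determinant is 48.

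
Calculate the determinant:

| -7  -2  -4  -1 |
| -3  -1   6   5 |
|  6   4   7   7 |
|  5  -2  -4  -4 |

Expand along row 1:
  + (-7) · M_11   where M_11 = det([-1 6 5; 4 7 7; -2 -4 -4]) = 2
  − (-2) · M_12   where M_12 = det([-3 6 5; 6 7 7; 5 -4 -4]) = 59
  + (-4) · M_13   where M_13 = det([-3 -1 5; 6 4 7; 5 -2 -4]) = -213
  − (-1) · M_14   where M_14 = det([-3 -1 6; 6 4 7; 5 -2 -4]) = -245
det = (+1)·(-7)·(2) + (-1)·(-2)·(59) + (+1)·(-4)·(-213) + (-1)·(-1)·(-245) = 711

711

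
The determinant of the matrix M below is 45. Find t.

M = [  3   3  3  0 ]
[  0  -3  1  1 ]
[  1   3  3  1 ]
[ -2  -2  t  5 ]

9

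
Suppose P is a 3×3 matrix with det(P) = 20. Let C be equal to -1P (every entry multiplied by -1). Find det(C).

det(C) = -20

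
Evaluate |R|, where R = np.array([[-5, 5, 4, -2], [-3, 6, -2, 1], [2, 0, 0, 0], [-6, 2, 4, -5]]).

Expand along row 3 (it has 3 zeros):
  + (2) · M_31   where M_31 = det([5 4 -2; 6 -2 1; 2 4 -5]) = 102
det = (+1)·(2)·(102) = 204

204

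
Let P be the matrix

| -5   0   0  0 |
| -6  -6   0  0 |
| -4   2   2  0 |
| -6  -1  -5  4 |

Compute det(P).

P is lower triangular, so det(P) is the product of the diagonal entries:
det = (-5) · (-6) · (2) · (4) = 240

240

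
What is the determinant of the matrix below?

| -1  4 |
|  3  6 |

-18

det = (-1)·6 − 4·3 = -6 − 12 = -18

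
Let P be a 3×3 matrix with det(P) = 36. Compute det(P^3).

det(P^3) = (det P)^3 = (36)^3 = 46656

46656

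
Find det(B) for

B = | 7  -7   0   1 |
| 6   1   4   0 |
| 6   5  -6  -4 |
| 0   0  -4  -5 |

Expand along row 4 (it has 2 zeros):
  − (-4) · M_43   where M_43 = det([7 -7 1; 6 1 0; 6 5 -4]) = -172
  + (-5) · M_44   where M_44 = det([7 -7 0; 6 1 4; 6 5 -6]) = -602
det = (-1)·(-4)·(-172) + (+1)·(-5)·(-602) = 2322

The determinant is 2322.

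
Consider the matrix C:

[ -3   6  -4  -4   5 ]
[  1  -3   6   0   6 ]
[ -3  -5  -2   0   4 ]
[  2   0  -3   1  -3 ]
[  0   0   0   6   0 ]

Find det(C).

Expand along row 5 (it has 4 zeros):
  − (6) · M_54   where M_54 = det([-3 6 -4 5; 1 -3 6 6; -3 -5 -2 4; 2 0 -3 -3]) = -1260
det = (-1)·(6)·(-1260) = 7560

det(C) = 7560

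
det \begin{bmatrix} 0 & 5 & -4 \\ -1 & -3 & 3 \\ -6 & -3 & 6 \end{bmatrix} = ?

0

Expand along row 1:
  − 5 · |-1 3; -6 6| = −5·(-6 − (-18)) = -60
  + (-4) · |-1 -3; -6 -3| = (-4)·(3 − 18) = 60
Sum: (-60) + (60) = 0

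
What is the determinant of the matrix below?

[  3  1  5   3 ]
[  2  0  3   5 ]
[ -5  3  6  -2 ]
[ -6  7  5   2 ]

Expand along row 2 (it has 1 zero):
  − (2) · M_21   where M_21 = det([1 5 3; 3 6 -2; 7 5 2]) = -159
  − (3) · M_23   where M_23 = det([3 1 3; -5 3 -2; -6 7 2]) = 31
  + (5) · M_24   where M_24 = det([3 1 5; -5 3 6; -6 7 5]) = -177
det = (-1)·(2)·(-159) + (-1)·(3)·(31) + (+1)·(5)·(-177) = -660

-660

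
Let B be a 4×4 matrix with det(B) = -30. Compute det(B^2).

900

det(B^2) = (det B)^2 = (-30)^2 = 900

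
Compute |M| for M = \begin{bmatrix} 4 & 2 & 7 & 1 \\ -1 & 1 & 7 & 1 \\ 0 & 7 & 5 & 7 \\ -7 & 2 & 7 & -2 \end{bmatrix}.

Expand along row 3 (it has 1 zero):
  − (7) · M_32   where M_32 = det([4 7 1; -1 7 1; -7 7 -2]) = -105
  + (5) · M_33   where M_33 = det([4 2 1; -1 1 1; -7 2 -2]) = -29
  − (7) · M_34   where M_34 = det([4 2 7; -1 1 7; -7 2 7]) = -77
det = (-1)·(7)·(-105) + (+1)·(5)·(-29) + (-1)·(7)·(-77) = 1129

|M| = 1129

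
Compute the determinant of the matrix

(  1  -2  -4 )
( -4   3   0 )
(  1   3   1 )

The determinant is 55.

Expand along row 2:
  − (-4) · |-2 -4; 3 1| = −(-4)·(-2 − (-12)) = 40
  + 3 · |1 -4; 1 1| = 3·(1 − (-4)) = 15
Sum: (40) + (15) = 55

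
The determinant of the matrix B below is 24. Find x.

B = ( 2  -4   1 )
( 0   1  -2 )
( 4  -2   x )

Expanding along the row containing x, det(B) is linear in x: det(B) = (2)·x + (20).
Set (2)·x + (20) = 24  ⇒  (2)·x = 4  ⇒  x = 2.

x = 2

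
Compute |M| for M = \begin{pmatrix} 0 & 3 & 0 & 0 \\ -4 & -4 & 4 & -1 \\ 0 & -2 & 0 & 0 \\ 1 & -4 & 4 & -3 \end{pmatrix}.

|M| = 0

Expand along row 1 (it has 3 zeros):
  − (3) · M_12   where M_12 = det([-4 4 -1; 0 0 0; 1 4 -3]) = 0
det = (-1)·(3)·(0) = 0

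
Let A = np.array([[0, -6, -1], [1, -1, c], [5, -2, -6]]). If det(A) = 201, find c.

c = -8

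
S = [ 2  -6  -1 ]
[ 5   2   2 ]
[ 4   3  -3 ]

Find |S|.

Expand along column 1:
  + 2 · |2 2; 3 -3| = 2·(-6 − 6) = -24
  − 5 · |-6 -1; 3 -3| = −5·(18 − (-3)) = -105
  + 4 · |-6 -1; 2 2| = 4·(-12 − (-2)) = -40
Sum: (-24) + (-105) + (-40) = -169

-169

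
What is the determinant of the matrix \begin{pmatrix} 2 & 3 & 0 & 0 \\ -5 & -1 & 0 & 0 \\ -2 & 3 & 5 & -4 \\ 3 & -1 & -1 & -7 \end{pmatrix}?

The determinant is -507.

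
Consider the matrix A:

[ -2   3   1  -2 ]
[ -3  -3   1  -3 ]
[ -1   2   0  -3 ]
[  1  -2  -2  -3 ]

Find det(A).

-12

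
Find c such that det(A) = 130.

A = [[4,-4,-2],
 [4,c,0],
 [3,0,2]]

7

Expanding along the row containing c, det(A) is linear in c: det(A) = (14)·c + (32).
Set (14)·c + (32) = 130  ⇒  (14)·c = 98  ⇒  c = 7.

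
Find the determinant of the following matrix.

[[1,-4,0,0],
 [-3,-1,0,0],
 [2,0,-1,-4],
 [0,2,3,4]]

The matrix is block lower-triangular with a 2×2 block and a 2×2 block on the diagonal, so its determinant equals the product of the determinants of the diagonal blocks.
det of the 2×2 block = -13
det of the 2×2 block = 8
det = (-13)·(8) = -104

-104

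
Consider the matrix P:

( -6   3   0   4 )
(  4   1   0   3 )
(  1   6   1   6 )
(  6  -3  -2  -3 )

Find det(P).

Expand along column 3 (it has 2 zeros):
  + (1) · M_33   where M_33 = det([-6 3 4; 4 1 3; 6 -3 -3]) = -18
  − (-2) · M_43   where M_43 = det([-6 3 4; 4 1 3; 1 6 6]) = 101
det = (+1)·(1)·(-18) + (-1)·(-2)·(101) = 184

184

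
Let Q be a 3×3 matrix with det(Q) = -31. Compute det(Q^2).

961

det(Q^2) = (det Q)^2 = (-31)^2 = 961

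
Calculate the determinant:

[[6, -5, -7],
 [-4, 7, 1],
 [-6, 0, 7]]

The determinant is -110.

Expand along row 3:
  + (-6) · |-5 -7; 7 1| = (-6)·(-5 − (-49)) = -264
  + 7 · |6 -5; -4 7| = 7·(42 − 20) = 154
Sum: (-264) + (154) = -110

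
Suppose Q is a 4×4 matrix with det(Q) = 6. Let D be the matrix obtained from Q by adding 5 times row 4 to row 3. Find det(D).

|D| = 6

Adding a multiple of one row to another leaves the determinant unchanged.
det(D) = (1)·(6) = 6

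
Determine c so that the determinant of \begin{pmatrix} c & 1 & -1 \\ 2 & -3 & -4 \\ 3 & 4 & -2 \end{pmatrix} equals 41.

3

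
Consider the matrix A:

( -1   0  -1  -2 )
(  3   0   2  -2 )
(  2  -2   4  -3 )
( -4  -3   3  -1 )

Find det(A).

det(A) = -29

Expand along column 2 (it has 2 zeros):
  − (-2) · M_32   where M_32 = det([-1 -1 -2; 3 2 -2; -4 3 -1]) = -49
  + (-3) · M_42   where M_42 = det([-1 -1 -2; 3 2 -2; 2 4 -3]) = -23
det = (-1)·(-2)·(-49) + (+1)·(-3)·(-23) = -29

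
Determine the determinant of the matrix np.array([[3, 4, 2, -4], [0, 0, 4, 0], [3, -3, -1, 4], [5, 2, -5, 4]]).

Expand along row 2 (it has 3 zeros):
  − (4) · M_23   where M_23 = det([3 4 -4; 3 -3 4; 5 2 4]) = -112
det = (-1)·(4)·(-112) = 448

448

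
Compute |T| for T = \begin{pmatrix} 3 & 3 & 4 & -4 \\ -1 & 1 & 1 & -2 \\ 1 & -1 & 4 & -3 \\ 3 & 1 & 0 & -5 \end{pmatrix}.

The determinant is -180.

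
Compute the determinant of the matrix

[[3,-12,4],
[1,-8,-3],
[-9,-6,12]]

-834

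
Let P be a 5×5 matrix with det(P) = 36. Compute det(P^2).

1296

det(P^2) = (det P)^2 = (36)^2 = 1296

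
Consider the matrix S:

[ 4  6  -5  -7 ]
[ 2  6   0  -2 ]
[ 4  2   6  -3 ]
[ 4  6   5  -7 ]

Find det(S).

The determinant is -720.

Expand along row 2 (it has 1 zero):
  − (2) · M_21   where M_21 = det([6 -5 -7; 2 6 -3; 6 5 -7]) = 40
  + (6) · M_22   where M_22 = det([4 -5 -7; 4 6 -3; 4 5 -7]) = -160
  + (-2) · M_24   where M_24 = det([4 6 -5; 4 2 6; 4 6 5]) = -160
det = (-1)·(2)·(40) + (+1)·(6)·(-160) + (+1)·(-2)·(-160) = -720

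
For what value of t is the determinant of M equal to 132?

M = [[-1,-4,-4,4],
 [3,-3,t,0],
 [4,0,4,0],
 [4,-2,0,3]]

t = 0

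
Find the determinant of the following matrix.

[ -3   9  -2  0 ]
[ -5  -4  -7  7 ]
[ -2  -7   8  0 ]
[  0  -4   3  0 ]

Expand along column 4 (it has 3 zeros):
  + (7) · M_24   where M_24 = det([-3 9 -2; -2 -7 8; 0 -4 3]) = 5
det = (+1)·(7)·(5) = 35

35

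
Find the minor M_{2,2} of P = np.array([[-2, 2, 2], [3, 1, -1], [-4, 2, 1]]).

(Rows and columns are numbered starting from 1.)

Delete row 2 and column 2; the remaining 2×2 submatrix is [-2 2; -4 1].
Its determinant is (-2)·1 − 2·(-4) = 6.

6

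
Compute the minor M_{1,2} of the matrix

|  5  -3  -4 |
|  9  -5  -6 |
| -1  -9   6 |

Delete row 1 and column 2; the remaining 2×2 submatrix is [9 -6; -1 6].
Its determinant is 9·6 − (-6)·(-1) = 48.

48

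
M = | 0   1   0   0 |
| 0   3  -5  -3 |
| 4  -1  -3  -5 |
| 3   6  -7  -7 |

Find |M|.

|M| = 8

Expand along row 1 (it has 3 zeros):
  − (1) · M_12   where M_12 = det([0 -5 -3; 4 -3 -5; 3 -7 -7]) = -8
det = (-1)·(1)·(-8) = 8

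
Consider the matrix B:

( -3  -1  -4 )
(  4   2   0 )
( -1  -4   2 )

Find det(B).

|B| = 52

Expand along column 3:
  + (-4) · |4 2; -1 -4| = (-4)·(-16 − (-2)) = 56
  + 2 · |-3 -1; 4 2| = 2·(-6 − (-4)) = -4
Sum: (56) + (-4) = 52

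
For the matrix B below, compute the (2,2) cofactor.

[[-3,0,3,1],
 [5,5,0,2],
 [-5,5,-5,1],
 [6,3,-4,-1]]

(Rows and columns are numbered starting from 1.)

Delete row 2 and column 2; the remaining 3×3 submatrix is [-3 3 1; -5 -5 1; 6 -4 -1].
Its determinant is 26.
The cofactor carries sign (−1)^(2+2) = +1, so C_{2,2} = +(26) = 26.

26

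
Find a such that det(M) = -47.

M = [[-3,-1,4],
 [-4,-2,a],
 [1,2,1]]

Expanding along the column containing a, det(M) is linear in a: det(M) = (5)·a + (-22).
Set (5)·a + (-22) = -47  ⇒  (5)·a = -25  ⇒  a = -5.

a = -5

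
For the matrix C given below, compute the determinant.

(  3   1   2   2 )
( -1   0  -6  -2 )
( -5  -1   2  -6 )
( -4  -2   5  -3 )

-48

Expand along row 2 (it has 1 zero):
  − (-1) · M_21   where M_21 = det([1 2 2; -1 2 -6; -2 5 -3]) = 40
  − (-6) · M_23   where M_23 = det([3 1 2; -5 -1 -6; -4 -2 -3]) = -6
  + (-2) · M_24   where M_24 = det([3 1 2; -5 -1 2; -4 -2 5]) = 26
det = (-1)·(-1)·(40) + (-1)·(-6)·(-6) + (+1)·(-2)·(26) = -48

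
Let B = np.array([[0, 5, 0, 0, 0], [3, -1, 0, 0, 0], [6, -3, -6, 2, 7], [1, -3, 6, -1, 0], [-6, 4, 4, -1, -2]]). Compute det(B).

det(B) = 30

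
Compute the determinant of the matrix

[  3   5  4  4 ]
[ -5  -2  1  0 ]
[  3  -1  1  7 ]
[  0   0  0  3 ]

Expand along row 4 (it has 3 zeros):
  + (3) · M_44   where M_44 = det([3 5 4; -5 -2 1; 3 -1 1]) = 81
det = (+1)·(3)·(81) = 243

243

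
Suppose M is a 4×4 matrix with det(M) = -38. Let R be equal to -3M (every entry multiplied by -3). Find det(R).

For a 4×4 matrix, det(-3M) = (-3)^4·det(M) = 81·det(M).
det(R) = (81)·(-38) = -3078

-3078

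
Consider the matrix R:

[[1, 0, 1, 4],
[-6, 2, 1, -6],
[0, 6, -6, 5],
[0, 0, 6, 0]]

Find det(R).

Expand along row 4 (it has 3 zeros):
  − (6) · M_43   where M_43 = det([1 0 4; -6 2 -6; 0 6 5]) = -98
det = (-1)·(6)·(-98) = 588

|R| = 588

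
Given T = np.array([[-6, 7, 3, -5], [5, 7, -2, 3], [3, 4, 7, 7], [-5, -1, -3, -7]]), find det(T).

det(T) = 95

Expand along row 1:
  + (-6) · M_11   where M_11 = det([7 -2 3; 4 7 7; -1 -3 -7]) = -253
  − (7) · M_12   where M_12 = det([5 -2 3; 3 7 7; -5 -3 -7]) = -34
  + (3) · M_13   where M_13 = det([5 7 3; 3 4 7; -5 -1 -7]) = -152
  − (-5) · M_14   where M_14 = det([5 7 -2; 3 4 7; -5 -1 -3]) = -241
det = (+1)·(-6)·(-253) + (-1)·(7)·(-34) + (+1)·(3)·(-152) + (-1)·(-5)·(-241) = 95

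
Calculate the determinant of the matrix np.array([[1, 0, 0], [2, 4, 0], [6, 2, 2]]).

The determinant is 8.

The matrix is lower triangular, so the determinant is the product of the diagonal entries:
det = (1) · (4) · (2) = 8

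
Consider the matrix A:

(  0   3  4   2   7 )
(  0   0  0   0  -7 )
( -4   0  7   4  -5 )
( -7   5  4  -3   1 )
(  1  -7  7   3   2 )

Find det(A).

Expand along row 2 (it has 4 zeros):
  − (-7) · M_25   where M_25 = det([0 3 4 2; -4 0 7 4; -7 5 4 -3; 1 -7 7 3]) = 1342
det = (-1)·(-7)·(1342) = 9394

The determinant is 9394.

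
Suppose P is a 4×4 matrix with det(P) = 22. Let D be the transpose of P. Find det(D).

22

det(Pᵀ) = det(P).
det(D) = (1)·(22) = 22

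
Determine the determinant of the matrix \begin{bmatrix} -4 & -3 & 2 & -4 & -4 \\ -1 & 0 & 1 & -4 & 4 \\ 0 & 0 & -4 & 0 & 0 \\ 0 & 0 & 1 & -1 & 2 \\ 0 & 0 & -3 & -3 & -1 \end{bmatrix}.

The matrix is block upper-triangular with a 2×2 block and a 3×3 block on the diagonal, so its determinant equals the product of the determinants of the diagonal blocks.
det of the 2×2 block = -3
det of the 3×3 block = -28
det = (-3)·(-28) = 84

The determinant is 84.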